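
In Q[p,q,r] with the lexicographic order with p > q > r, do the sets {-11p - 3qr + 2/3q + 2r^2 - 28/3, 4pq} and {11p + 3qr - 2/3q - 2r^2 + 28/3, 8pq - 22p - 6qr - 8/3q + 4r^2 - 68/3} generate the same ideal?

Two ideals are equal iff their reduced Gröbner bases coincide (the reduced basis is unique for a fixed ordering).
Buchberger on the first generating set:
f_1 = -11p - 3qr + 2/3q + 2r^2 - 28/3, LT = p.
f_2 = 4pq, LT = pq.

S(f_1,f_2): lcm = pq. S = 3/11q^2r - 2/33q^2 - 2/11qr^2 + 28/33q.
  leading term q^2r: no divisor's leading term divides it; move 3/11q^2r to the remainder.
  leading term q^2: no divisor's leading term divides it; move -2/33q^2 to the remainder.
  leading term qr^2: no divisor's leading term divides it; move -2/11qr^2 to the remainder.
  leading term q: no divisor's leading term divides it; move 28/33q to the remainder.
  remainder 3/11q^2r - 2/33q^2 - 2/11qr^2 + 28/33q ≠ 0; add g_3 = 3/11q^2r - 2/33q^2 - 2/11qr^2 + 28/33q to the basis.

S(f_1,g_3): leading monomials are coprime, so the S-polynomial reduces to 0 (Buchberger's first criterion).
S(f_2,g_3): lcm = pq^2r. S = 2/9pq^2 + 2/3pqr^2 - 28/9pq.
  leading term pq^2: subtract (-2/99q^2)·f_1 from 2/9pq^2 + 2/3pqr^2 - 28/9pq → 2/3pqr^2 - 28/9pq - 2/33q^3r + 4/297q^3 + 4/99q^2r^2 - 56/297q^2
  leading term pqr^2: subtract (-2/33qr^2)·f_1 from 2/3pqr^2 - 28/9pq - 2/33q^3r + 4/297q^3 + 4/99q^2r^2 - 56/297q^2 → -28/9pq - 2/33q^3r + 4/297q^3 - 2/11q^2r^3 + 8/99q^2r^2 - 56/297q^2 + 4/33qr^4 - 56/99qr^2
  leading term pq: subtract (28/99q)·f_1 from -28/9pq - 2/33q^3r + 4/297q^3 - 2/11q^2r^3 + 8/99q^2r^2 - 56/297q^2 + 4/33qr^4 - 56/99qr^2 → -2/33q^3r + 4/297q^3 - 2/11q^2r^3 + 8/99q^2r^2 + 28/33q^2r - 112/297q^2 + 4/33qr^4 - 112/99qr^2 + 784/297q
  leading term q^3r: subtract (-2/9q)·g_3 from -2/33q^3r + 4/297q^3 - 2/11q^2r^3 + 8/99q^2r^2 + 28/33q^2r - 112/297q^2 + 4/33qr^4 - 112/99qr^2 + 784/297q → -2/11q^2r^3 + 4/99q^2r^2 + 28/33q^2r - 56/297q^2 + 4/33qr^4 - 112/99qr^2 + 784/297q
  leading term q^2r^3: subtract (-2/3r^2)·g_3 from -2/11q^2r^3 + 4/99q^2r^2 + 28/33q^2r - 56/297q^2 + 4/33qr^4 - 112/99qr^2 + 784/297q → 28/33q^2r - 56/297q^2 - 56/99qr^2 + 784/297q
  leading term q^2r: subtract (28/9)·g_3 from 28/33q^2r - 56/297q^2 - 56/99qr^2 + 784/297q → 0
  remainder 0.

Every S-polynomial of the final basis reduces to 0, so we have a Gröbner basis.
Inter-reduce: drop elements whose leading term is divisible by another's, tail-reduce, and make monic.
Reduced Gröbner basis: {p + 3/11qr - 2/33q - 2/11r^2 + 28/33, q^2r - 2/9q^2 - 2/3qr^2 + 28/9q}.

Buchberger on the second generating set:
h_1 = 11p + 3qr - 2/3q - 2r^2 + 28/3, LT = p.
h_2 = 8pq - 22p - 6qr - 8/3q + 4r^2 - 68/3, LT = pq.

S(h_1,h_2): lcm = pq. S = 11/4p + 3/11q^2r - 2/33q^2 - 2/11qr^2 + 3/4qr + 13/11q - 1/2r^2 + 17/6.
  leading term p: subtract (1/4)·h_1 from 11/4p + 3/11q^2r - 2/33q^2 - 2/11qr^2 + 3/4qr + 13/11q - 1/2r^2 + 17/6 → 3/11q^2r - 2/33q^2 - 2/11qr^2 + 89/66q + 1/2
  leading term q^2r: no divisor's leading term divides it; move 3/11q^2r to the remainder.
  leading term q^2: no divisor's leading term divides it; move -2/33q^2 to the remainder.
  leading term qr^2: no divisor's leading term divides it; move -2/11qr^2 to the remainder.
  leading term q: no divisor's leading term divides it; move 89/66q to the remainder.
  leading term 1: no divisor's leading term divides it; move 1/2 to the remainder.
  remainder 3/11q^2r - 2/33q^2 - 2/11qr^2 + 89/66q + 1/2 ≠ 0; add k_3 = 3/11q^2r - 2/33q^2 - 2/11qr^2 + 89/66q + 1/2 to the basis.

S(h_1,k_3): leading monomials are coprime, so the S-polynomial reduces to 0 (Buchberger's first criterion).
S(h_2,k_3): lcm = pq^2r. S = 2/9pq^2 + 2/3pqr^2 - 11/4pqr - 89/18pq - 11/6p - 3/4q^2r^2 - 1/3q^2r + 1/2qr^3 - 17/6qr.
  leading term pq^2: subtract (2/99q^2)·h_1 from 2/9pq^2 + 2/3pqr^2 - 11/4pqr - 89/18pq - 11/6p - 3/4q^2r^2 - 1/3q^2r + 1/2qr^3 - 17/6qr → 2/3pqr^2 - 11/4pqr - 89/18pq - 11/6p - 2/33q^3r + 4/297q^3 - 281/396q^2r^2 - 1/3q^2r - 56/297q^2 + 1/2qr^3 - 17/6qr
  leading term pqr^2: subtract (2/33qr^2)·h_1 from 2/3pqr^2 - 11/4pqr - 89/18pq - 11/6p - 2/33q^3r + 4/297q^3 - 281/396q^2r^2 - 1/3q^2r - 56/297q^2 + 1/2qr^3 - 17/6qr → -11/4pqr - 89/18pq - 11/6p - 2/33q^3r + 4/297q^3 - 2/11q^2r^3 - 265/396q^2r^2 - 1/3q^2r - 56/297q^2 + 4/33qr^4 + 1/2qr^3 - 56/99qr^2 - 17/6qr
  leading term pqr: subtract (-1/4qr)·h_1 from -11/4pqr - 89/18pq - 11/6p - 2/33q^3r + 4/297q^3 - 2/11q^2r^3 - 265/396q^2r^2 - 1/3q^2r - 56/297q^2 + 4/33qr^4 + 1/2qr^3 - 56/99qr^2 - 17/6qr → -89/18pq - 11/6p - 2/33q^3r + 4/297q^3 - 2/11q^2r^3 + 8/99q^2r^2 - 1/2q^2r - 56/297q^2 + 4/33qr^4 - 56/99qr^2 - 1/2qr
  leading term pq: subtract (-89/198q)·h_1 from -89/18pq - 11/6p - 2/33q^3r + 4/297q^3 - 2/11q^2r^3 + 8/99q^2r^2 - 1/2q^2r - 56/297q^2 + 4/33qr^4 - 56/99qr^2 - 1/2qr → -11/6p - 2/33q^3r + 4/297q^3 - 2/11q^2r^3 + 8/99q^2r^2 + 28/33q^2r - 145/297q^2 + 4/33qr^4 - 145/99qr^2 - 1/2qr + 1246/297q
  leading term p: subtract (-1/6)·h_1 from -11/6p - 2/33q^3r + 4/297q^3 - 2/11q^2r^3 + 8/99q^2r^2 + 28/33q^2r - 145/297q^2 + 4/33qr^4 - 145/99qr^2 - 1/2qr + 1246/297q → -2/33q^3r + 4/297q^3 - 2/11q^2r^3 + 8/99q^2r^2 + 28/33q^2r - 145/297q^2 + 4/33qr^4 - 145/99qr^2 + 1213/297q - 1/3r^2 + 14/9
  leading term q^3r: subtract (-2/9q)·k_3 from -2/33q^3r + 4/297q^3 - 2/11q^2r^3 + 8/99q^2r^2 + 28/33q^2r - 145/297q^2 + 4/33qr^4 - 145/99qr^2 + 1213/297q - 1/3r^2 + 14/9 → -2/11q^2r^3 + 4/99q^2r^2 + 28/33q^2r - 56/297q^2 + 4/33qr^4 - 145/99qr^2 + 1246/297q - 1/3r^2 + 14/9
  leading term q^2r^3: subtract (-2/3r^2)·k_3 from -2/11q^2r^3 + 4/99q^2r^2 + 28/33q^2r - 56/297q^2 + 4/33qr^4 - 145/99qr^2 + 1246/297q - 1/3r^2 + 14/9 → 28/33q^2r - 56/297q^2 - 56/99qr^2 + 1246/297q + 14/9
  leading term q^2r: subtract (28/9)·k_3 from 28/33q^2r - 56/297q^2 - 56/99qr^2 + 1246/297q + 14/9 → 0
  remainder 0.

Every S-polynomial of the final basis reduces to 0, so we have a Gröbner basis.
Inter-reduce: drop elements whose leading term is divisible by another's, tail-reduce, and make monic.
Reduced Gröbner basis: {p + 3/11qr - 2/33q - 2/11r^2 + 28/33, q^2r - 2/9q^2 - 2/3qr^2 + 89/18q + 11/6}.

Since the reduced bases disagree, the two ideals are not the same.

No, the ideals differ.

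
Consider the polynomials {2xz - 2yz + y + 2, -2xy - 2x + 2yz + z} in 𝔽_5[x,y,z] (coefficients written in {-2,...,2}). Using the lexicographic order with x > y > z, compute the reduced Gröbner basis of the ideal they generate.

f_1 = 2xz - 2yz + y + 2, LT = xz.
f_2 = -2xy - 2x + 2yz + z, LT = xy.

S(f_1,f_2): lcm = xyz. S = -xz - y²z - 2y² + yz² + y - 2z².
  leading term xz: subtract (2)·f_1 from -xz - y²z - 2y² + yz² + y - 2z² → -y²z - 2y² + yz² - yz - y - 2z² + 1
  leading term y²z: no divisor's leading term divides it; move -y²z to the remainder.
  leading term y²: no divisor's leading term divides it; move -2y² to the remainder.
  leading term yz²: no divisor's leading term divides it; move yz² to the remainder.
  leading term yz: no divisor's leading term divides it; move -yz to the remainder.
  leading term y: no divisor's leading term divides it; move -y to the remainder.
  leading term z²: no divisor's leading term divides it; move -2z² to the remainder.
  leading term 1: no divisor's leading term divides it; move 1 to the remainder.
  remainder -y²z - 2y² + yz² - yz - y - 2z² + 1 ≠ 0; add g_3 = -y²z - 2y² + yz² - yz - y - 2z² + 1 to the basis.

The other S-polynomials (S(f_1,g_3), S(f_2,g_3)) all reduce to 0 modulo the current basis, so we have a Gröbner basis.

G = {xy + x - yz + 2z, xz - yz - 2y + 1, y²z + 2y² - yz² + yz + y + 2z² - 1}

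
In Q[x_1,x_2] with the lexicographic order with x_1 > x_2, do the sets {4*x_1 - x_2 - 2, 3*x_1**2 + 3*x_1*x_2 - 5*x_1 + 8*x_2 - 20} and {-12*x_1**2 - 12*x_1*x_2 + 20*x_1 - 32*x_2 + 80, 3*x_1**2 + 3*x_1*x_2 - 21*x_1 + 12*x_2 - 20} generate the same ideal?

No, the ideals differ.

Equality of ideals is decidable: compute both reduced Gröbner bases (unique for the ordering) and check whether they agree.
Buchberger on the first generating set:
f_1 = 4*x_1 - x_2 - 2, LT = x_1.
f_2 = 3*x_1**2 + 3*x_1*x_2 - 5*x_1 + 8*x_2 - 20, LT = x_1**2.

S(f_1,f_2): lcm = x_1**2. S = -5/4*x_1*x_2 + 7/6*x_1 - 8/3*x_2 + 20/3.
  leading term x_1*x_2: subtract (-5/16*x_2)·f_1 from -5/4*x_1*x_2 + 7/6*x_1 - 8/3*x_2 + 20/3 → 7/6*x_1 - 5/16*x_2**2 - 79/24*x_2 + 20/3
  leading term x_1: subtract (7/24)·f_1 from 7/6*x_1 - 5/16*x_2**2 - 79/24*x_2 + 20/3 → -5/16*x_2**2 - 3*x_2 + 29/4
  leading term x_2**2: no divisor's leading term divides it; move -5/16*x_2**2 to the remainder.
  leading term x_2: no divisor's leading term divides it; move -3*x_2 to the remainder.
  leading term 1: no divisor's leading term divides it; move 29/4 to the remainder.
  remainder -5/16*x_2**2 - 3*x_2 + 29/4 ≠ 0; add g_3 = -5/16*x_2**2 - 3*x_2 + 29/4 to the basis.

The other S-polynomials (S(f_1,g_3), S(f_2,g_3)) all reduce to 0 modulo the current basis, so we have a Gröbner basis.
Inter-reduce: drop elements whose leading term is divisible by another's, tail-reduce, and make monic.
Reduced Gröbner basis: {x_1 - 1/4*x_2 - 1/2, x_2**2 + 48/5*x_2 - 116/5}.

Buchberger on the second generating set:
h_1 = -12*x_1**2 - 12*x_1*x_2 + 20*x_1 - 32*x_2 + 80, LT = x_1**2.
h_2 = 3*x_1**2 + 3*x_1*x_2 - 21*x_1 + 12*x_2 - 20, LT = x_1**2.

S(h_1,h_2): lcm = x_1**2. S = 16/3*x_1 - 4/3*x_2.
  leading term x_1: no divisor's leading term divides it; move 16/3*x_1 to the remainder.
  leading term x_2: no divisor's leading term divides it; move -4/3*x_2 to the remainder.
  remainder 16/3*x_1 - 4/3*x_2 ≠ 0; add k_3 = 16/3*x_1 - 4/3*x_2 to the basis.

S(h_1,k_3): lcm = x_1**2. S = 5/4*x_1*x_2 - 5/3*x_1 + 8/3*x_2 - 20/3.
  leading term x_1*x_2: subtract (15/64*x_2)·k_3 from 5/4*x_1*x_2 - 5/3*x_1 + 8/3*x_2 - 20/3 → -5/3*x_1 + 5/16*x_2**2 + 8/3*x_2 - 20/3
  leading term x_1: subtract (-5/16)·k_3 from -5/3*x_1 + 5/16*x_2**2 + 8/3*x_2 - 20/3 → 5/16*x_2**2 + 9/4*x_2 - 20/3
  leading term x_2**2: no divisor's leading term divides it; move 5/16*x_2**2 to the remainder.
  leading term x_2: no divisor's leading term divides it; move 9/4*x_2 to the remainder.
  leading term 1: no divisor's leading term divides it; move -20/3 to the remainder.
  remainder 5/16*x_2**2 + 9/4*x_2 - 20/3 ≠ 0; add k_4 = 5/16*x_2**2 + 9/4*x_2 - 20/3 to the basis.

The other S-polynomials (S(h_2,k_3), S(h_1,k_4), S(h_2,k_4), S(k_3,k_4)) all reduce to 0 modulo the current basis, so we have a Gröbner basis.
Inter-reduce: drop elements whose leading term is divisible by another's, tail-reduce, and make monic.
Reduced Gröbner basis: {x_1 - 1/4*x_2, x_2**2 + 36/5*x_2 - 64/3}.

The bases are distinct; the ideals are different.
The choice of monomial ordering does not affect the verdict — as long as both bases are computed under the same ordering, their equality decides ideal equality.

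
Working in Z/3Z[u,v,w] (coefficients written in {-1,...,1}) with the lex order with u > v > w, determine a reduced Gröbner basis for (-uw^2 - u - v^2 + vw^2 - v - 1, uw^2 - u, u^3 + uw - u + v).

G = {u - v^2 - 1, v^6 + v^2w - v^2 + v + w, w^2 - 1}

This is the nonlinear analogue of row-reducing a linear system.

f_1 = -uw^2 - u - v^2 + vw^2 - v - 1, LT = uw^2.
f_2 = uw^2 - u, LT = uw^2.
f_3 = u^3 + uw - u + v, LT = u^3.

S(f_1,f_2): lcm = uw^2. S = -u + v^2 - vw^2 + v + 1.
  leading term u: no divisor's leading term divides it; move -u to the remainder.
  leading term v^2: no divisor's leading term divides it; move v^2 to the remainder.
  leading term vw^2: no divisor's leading term divides it; move -vw^2 to the remainder.
  leading term v: no divisor's leading term divides it; move v to the remainder.
  leading term 1: no divisor's leading term divides it; move 1 to the remainder.
  remainder -u + v^2 - vw^2 + v + 1 ≠ 0; add g_4 = -u + v^2 - vw^2 + v + 1 to the basis.

S(f_1,f_3): lcm = u^3w^2. S = u^3 + u^2v^2 - u^2vw^2 + u^2v + u^2 - uw^3 + uw^2 - vw^2.
  leading term u^3: subtract (1)·f_3 from u^3 + u^2v^2 - u^2vw^2 + u^2v + u^2 - uw^3 + uw^2 - vw^2 → u^2v^2 - u^2vw^2 + u^2v + u^2 - uw^3 + uw^2 - uw + u - vw^2 - v
  leading term u^2v^2: subtract (-uv^2)·g_4 from u^2v^2 - u^2vw^2 + u^2v + u^2 - uw^3 + uw^2 - uw + u - vw^2 - v → -u^2vw^2 + u^2v + u^2 + uv^4 - uv^3w^2 + uv^3 + uv^2 - uw^3 + uw^2 - uw + u - vw^2 - v
  leading term u^2vw^2: subtract (uv)·f_1 from -u^2vw^2 + u^2v + u^2 + uv^4 - uv^3w^2 + uv^3 + uv^2 - uw^3 + uw^2 - uw + u - vw^2 - v → -u^2v + u^2 + uv^4 - uv^3w^2 - uv^3 - uv^2w^2 - uv^2 + uv - uw^3 + uw^2 - uw + u - vw^2 - v
  leading term u^2v: subtract (uv)·g_4 from -u^2v + u^2 + uv^4 - uv^3w^2 - uv^3 - uv^2w^2 - uv^2 + uv - uw^3 + uw^2 - uw + u - vw^2 - v → u^2 + uv^4 - uv^3w^2 + uv^3 + uv^2 - uw^3 + uw^2 - uw + u - vw^2 - v
  leading term u^2: subtract (-u)·g_4 from u^2 + uv^4 - uv^3w^2 + uv^3 + uv^2 - uw^3 + uw^2 - uw + u - vw^2 - v → uv^4 - uv^3w^2 + uv^3 - uv^2 - uvw^2 + uv - uw^3 + uw^2 - uw - u - vw^2 - v
  leading term uv^4: subtract (-v^4)·g_4 from uv^4 - uv^3w^2 + uv^3 - uv^2 - uvw^2 + uv - uw^3 + uw^2 - uw - u - vw^2 - v → -uv^3w^2 + uv^3 - uv^2 - uvw^2 + uv - uw^3 + uw^2 - uw - u + v^6 - v^5w^2 + v^5 + v^4 - vw^2 - v
  leading term uv^3w^2: subtract (v^3)·f_1 from -uv^3w^2 + uv^3 - uv^2 - uvw^2 + uv - uw^3 + uw^2 - uw - u + v^6 - v^5w^2 + v^5 + v^4 - vw^2 - v → -uv^3 - uv^2 - uvw^2 + uv - uw^3 + uw^2 - uw - u + v^6 - v^5w^2 - v^5 - v^4w^2 - v^4 + v^3 - vw^2 - v
  leading term uv^3: subtract (v^3)·g_4 from -uv^3 - uv^2 - uvw^2 + uv - uw^3 + uw^2 - uw - u + v^6 - v^5w^2 - v^5 - v^4w^2 - v^4 + v^3 - vw^2 - v → -uv^2 - uvw^2 + uv - uw^3 + uw^2 - uw - u + v^6 - v^5w^2 + v^5 + v^4 - vw^2 - v
  leading term uv^2: subtract (v^2)·g_4 from -uv^2 - uvw^2 + uv - uw^3 + uw^2 - uw - u + v^6 - v^5w^2 + v^5 + v^4 - vw^2 - v → -uvw^2 + uv - uw^3 + uw^2 - uw - u + v^6 - v^5w^2 + v^5 + v^3w^2 - v^3 - v^2 - vw^2 - v
  leading term uvw^2: subtract (v)·f_1 from -uvw^2 + uv - uw^3 + uw^2 - uw - u + v^6 - v^5w^2 + v^5 + v^3w^2 - v^3 - v^2 - vw^2 - v → -uv - uw^3 + uw^2 - uw - u + v^6 - v^5w^2 + v^5 + v^3w^2 - v^2w^2 - vw^2
  leading term uv: subtract (v)·g_4 from -uv - uw^3 + uw^2 - uw - u + v^6 - v^5w^2 + v^5 + v^3w^2 - v^2w^2 - vw^2 → -uw^3 + uw^2 - uw - u + v^6 - v^5w^2 + v^5 + v^3w^2 - v^3 - v^2 - vw^2 - v
  leading term uw^3: subtract (w)·f_1 from -uw^3 + uw^2 - uw - u + v^6 - v^5w^2 + v^5 + v^3w^2 - v^3 - v^2 - vw^2 - v → uw^2 - u + v^6 - v^5w^2 + v^5 + v^3w^2 - v^3 + v^2w - v^2 - vw^3 - vw^2 + vw - v + w
  leading term uw^2: subtract (-1)·f_1 from uw^2 - u + v^6 - v^5w^2 + v^5 + v^3w^2 - v^3 + v^2w - v^2 - vw^3 - vw^2 + vw - v + w → u + v^6 - v^5w^2 + v^5 + v^3w^2 - v^3 + v^2w + v^2 - vw^3 + vw + v + w - 1
  leading term u: subtract (-1)·g_4 from u + v^6 - v^5w^2 + v^5 + v^3w^2 - v^3 + v^2w + v^2 - vw^3 + vw + v + w - 1 → v^6 - v^5w^2 + v^5 + v^3w^2 - v^3 + v^2w - v^2 - vw^3 - vw^2 + vw - v + w
  leading term v^6: no divisor's leading term divides it; move v^6 to the remainder.
  leading term v^5w^2: no divisor's leading term divides it; move -v^5w^2 to the remainder.
  leading term v^5: no divisor's leading term divides it; move v^5 to the remainder.
  leading term v^3w^2: no divisor's leading term divides it; move v^3w^2 to the remainder.
  leading term v^3: no divisor's leading term divides it; move -v^3 to the remainder.
  leading term v^2w: no divisor's leading term divides it; move v^2w to the remainder.
  leading term v^2: no divisor's leading term divides it; move -v^2 to the remainder.
  leading term vw^3: no divisor's leading term divides it; move -vw^3 to the remainder.
  leading term vw^2: no divisor's leading term divides it; move -vw^2 to the remainder.
  leading term vw: no divisor's leading term divides it; move vw to the remainder.
  leading term v: no divisor's leading term divides it; move -v to the remainder.
  leading term w: no divisor's leading term divides it; move w to the remainder.
  remainder v^6 - v^5w^2 + v^5 + v^3w^2 - v^3 + v^2w - v^2 - vw^3 - vw^2 + vw - v + w ≠ 0; add g_5 = v^6 - v^5w^2 + v^5 + v^3w^2 - v^3 + v^2w - v^2 - vw^3 - vw^2 + vw - v + w to the basis.

S(f_2,f_3): lcm = u^3w^2. S = -u^3 - uw^3 + uw^2 - vw^2.
  leading term u^3: subtract (-1)·f_3 from -u^3 - uw^3 + uw^2 - vw^2 → -uw^3 + uw^2 + uw - u - vw^2 + v
  leading term uw^3: subtract (w)·f_1 from -uw^3 + uw^2 + uw - u - vw^2 + v → uw^2 - uw - u + v^2w - vw^3 - vw^2 + vw + v + w
  leading term uw^2: subtract (-1)·f_1 from uw^2 - uw - u + v^2w - vw^3 - vw^2 + vw + v + w → -uw + u + v^2w - v^2 - vw^3 + vw + w - 1
  leading term uw: subtract (w)·g_4 from -uw + u + v^2w - v^2 - vw^3 + vw + w - 1 → u - v^2 - 1
  leading term u: subtract (-1)·g_4 from u - v^2 - 1 → -vw^2 + v
  leading term vw^2: no divisor's leading term divides it; move -vw^2 to the remainder.
  leading term v: no divisor's leading term divides it; move v to the remainder.
  remainder -vw^2 + v ≠ 0; add g_6 = -vw^2 + v to the basis.

S(f_1,g_4): lcm = uw^2. S = u + v^2w^2 + v^2 - vw^4 + v + w^2 + 1.
  leading term u: subtract (-1)·g_4 from u + v^2w^2 + v^2 - vw^4 + v + w^2 + 1 → v^2w^2 - v^2 - vw^4 - vw^2 - v + w^2 - 1
  leading term v^2w^2: subtract (-v)·g_6 from v^2w^2 - v^2 - vw^4 - vw^2 - v + w^2 - 1 → -vw^4 - vw^2 - v + w^2 - 1
  leading term vw^4: subtract (w^2)·g_6 from -vw^4 - vw^2 - v + w^2 - 1 → vw^2 - v + w^2 - 1
  leading term vw^2: subtract (-1)·g_6 from vw^2 - v + w^2 - 1 → w^2 - 1
  leading term w^2: no divisor's leading term divides it; move w^2 to the remainder.
  leading term 1: no divisor's leading term divides it; move -1 to the remainder.
  remainder w^2 - 1 ≠ 0; add g_7 = w^2 - 1 to the basis.

The other S-polynomials (S(f_2,g_4), S(f_3,g_4), S(f_1,g_5), S(f_2,g_5), S(f_3,g_5), S(g_4,g_5), S(f_1,g_6), S(f_2,g_6), S(f_3,g_6), S(g_4,g_6), S(g_5,g_6), S(f_1,g_7), S(f_2,g_7), S(f_3,g_7), S(g_4,g_7), S(g_5,g_7), S(g_6,g_7)) all reduce to 0 modulo the current basis, so we have a Gröbner basis.
Inter-reduce: drop elements whose leading term is divisible by another's, tail-reduce, and make monic.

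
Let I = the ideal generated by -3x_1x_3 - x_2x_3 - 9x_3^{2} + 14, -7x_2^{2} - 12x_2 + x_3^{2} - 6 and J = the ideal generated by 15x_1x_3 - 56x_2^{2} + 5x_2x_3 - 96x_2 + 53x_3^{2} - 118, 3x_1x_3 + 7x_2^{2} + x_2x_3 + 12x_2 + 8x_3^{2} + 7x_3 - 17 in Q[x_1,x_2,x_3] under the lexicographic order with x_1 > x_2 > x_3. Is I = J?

No, the ideals differ.

Equality of ideals is decidable: compute both reduced Gröbner bases (unique for the ordering) and check whether they agree.
Buchberger on the first generating set:
f_1 = -3x_1x_3 - x_2x_3 - 9x_3^{2} + 14, LT = x_1x_3.
f_2 = -7x_2^{2} - 12x_2 + x_3^{2} - 6, LT = x_2^{2}.

S(f_1,f_2): leading monomials are coprime, so the S-polynomial reduces to 0 (Buchberger's first criterion).
Every S-polynomial of the final basis reduces to 0, so we have a Gröbner basis.
Inter-reduce: drop elements whose leading term is divisible by another's, tail-reduce, and make monic.
Reduced Gröbner basis: {x_1x_3 + \tfrac{1}{3}x_2x_3 + 3x_3^{2} - \tfrac{14}{3}, x_2^{2} + \tfrac{12}{7}x_2 - \tfrac{1}{7}x_3^{2} + \tfrac{6}{7}}.

Buchberger on the second generating set:
h_1 = 15x_1x_3 - 56x_2^{2} + 5x_2x_3 - 96x_2 + 53x_3^{2} - 118, LT = x_1x_3.
h_2 = 3x_1x_3 + 7x_2^{2} + x_2x_3 + 12x_2 + 8x_3^{2} + 7x_3 - 17, LT = x_1x_3.

S(h_1,h_2): lcm = x_1x_3. S = -\tfrac{91}{15}x_2^{2} - \tfrac{52}{5}x_2 + \tfrac{13}{15}x_3^{2} - \tfrac{7}{3}x_3 - \tfrac{11}{5}.
  leading term x_2^{2}: no divisor's leading term divides it; move -\tfrac{91}{15}x_2^{2} to the remainder.
  leading term x_2: no divisor's leading term divides it; move -\tfrac{52}{5}x_2 to the remainder.
  leading term x_3^{2}: no divisor's leading term divides it; move \tfrac{13}{15}x_3^{2} to the remainder.
  leading term x_3: no divisor's leading term divides it; move -\tfrac{7}{3}x_3 to the remainder.
  leading term 1: no divisor's leading term divides it; move -\tfrac{11}{5} to the remainder.
  remainder -\tfrac{91}{15}x_2^{2} - \tfrac{52}{5}x_2 + \tfrac{13}{15}x_3^{2} - \tfrac{7}{3}x_3 - \tfrac{11}{5} ≠ 0; add k_3 = -\tfrac{91}{15}x_2^{2} - \tfrac{52}{5}x_2 + \tfrac{13}{15}x_3^{2} - \tfrac{7}{3}x_3 - \tfrac{11}{5} to the basis.

S(h_1,k_3): leading monomials are coprime, so the S-polynomial reduces to 0 (Buchberger's first criterion).
S(h_2,k_3): leading monomials are coprime, so the S-polynomial reduces to 0 (Buchberger's first criterion).
Every S-polynomial of the final basis reduces to 0, so we have a Gröbner basis.
Inter-reduce: drop elements whose leading term is divisible by another's, tail-reduce, and make monic.
Reduced Gröbner basis: {x_1x_3 + \tfrac{1}{3}x_2x_3 + 3x_3^{2} + \tfrac{56}{39}x_3 - \tfrac{254}{39}, x_2^{2} + \tfrac{12}{7}x_2 - \tfrac{1}{7}x_3^{2} + \tfrac{5}{13}x_3 + \tfrac{33}{91}}.

The bases are distinct; the ideals are different.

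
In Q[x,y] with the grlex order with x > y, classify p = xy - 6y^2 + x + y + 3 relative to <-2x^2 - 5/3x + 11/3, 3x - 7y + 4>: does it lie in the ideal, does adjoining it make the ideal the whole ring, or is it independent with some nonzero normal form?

xy - 6y^2 + x + y + 3 is independent of I; its normal form modulo I is -37/42y + 37/42.

First compute the reduced Gröbner basis of I by Buchberger's algorithm.
f_1 = -2x^2 - 5/3x + 11/3, LT = x^2.
f_2 = 3x - 7y + 4, LT = x.

S(f_1,f_2): lcm = x^2. S = 7/3xy - 1/2x - 11/6.
  reduce S modulo (f_1, f_2):
  remainder 49/9y^2 - 77/18y - 7/6 ≠ 0; add h_3 = 49/9y^2 - 77/18y - 7/6 to the basis.

The other S-polynomials (S(f_1,h_3), S(f_2,h_3)) all reduce to 0 modulo the current basis, so we have a Gröbner basis.
Inter-reduce: drop elements whose leading term is divisible by another's, tail-reduce, and make monic.
Reduced Gröbner basis: {y^2 - 11/14y - 3/14, x - 7/3y + 4/3}.
Label its elements g_1 = y^2 - 11/14y - 3/14, g_2 = x - 7/3y + 4/3.

Reduce p = xy - 6y^2 + x + y + 3 modulo G:
  leading term xy: subtract (y)·g_2 from xy - 6y^2 + x + y + 3 → -11/3y^2 + x - 1/3y + 3
  leading term y^2: subtract (-11/3)·g_1 from -11/3y^2 + x - 1/3y + 3 → x - 45/14y + 31/14
  leading term x: subtract (1)·g_2 from x - 45/14y + 31/14 → -37/42y + 37/42
  leading term y: no divisor's leading term divides it; move -37/42y to the remainder.
  leading term 1: no divisor's leading term divides it; move 37/42 to the remainder.
  normal form = -37/42y + 37/42.
The normal form is nonzero, so p ∉ I. Since p minus its normal form lies in I, I + (p) = I + (r) where r = -37/42y + 37/42; decide whether this ideal is the whole ring.
Run Buchberger on G together with r (pairs among the g_i already reduce to 0 since G is a Gröbner basis):
g_1 = y^2 - 11/14y - 3/14, LT = y^2.
g_2 = x - 7/3y + 4/3, LT = x.
r = -37/42y + 37/42, LT = y.

The S-polynomials (S(g_1,g_2), S(g_1,r), S(g_2,r)) all reduce to 0 modulo the current basis, so we have a Gröbner basis.
Inter-reduce: drop elements whose leading term is divisible by another's, tail-reduce, and make monic.
Reduced Gröbner basis: {x - 1, y - 1}.
The reduced Gröbner basis of I + (p) is {x - 1, y - 1} ≠ {1}, a proper ideal, so the enlarged system stays consistent: p is independent of I, with normal form -37/42y + 37/42.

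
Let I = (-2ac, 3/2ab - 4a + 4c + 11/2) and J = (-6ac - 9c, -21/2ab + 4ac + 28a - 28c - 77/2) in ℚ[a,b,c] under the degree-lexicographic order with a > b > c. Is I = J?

No, the ideals differ.

For a fixed monomial order, each ideal has a unique reduced Gröbner basis; comparing bases decides equality.
Buchberger on the first generating set:
f_1 = -2ac, LT = ac.
f_2 = 3/2ab - 4a + 4c + 11/2, LT = ab.

S(f_1,f_2): lcm = abc. S = 8/3ac - 8/3c² - 11/3c.
  leading term ac: subtract (-4/3)·f_1 from 8/3ac - 8/3c² - 11/3c → -8/3c² - 11/3c
  leading term c²: no divisor's leading term divides it; move -8/3c² to the remainder.
  leading term c: no divisor's leading term divides it; move -11/3c to the remainder.
  remainder -8/3c² - 11/3c ≠ 0; add g_3 = -8/3c² - 11/3c to the basis.

S(f_1,g_3): lcm = ac². S = -11/8ac.
  leading term ac: subtract (11/16)·f_1 from -11/8ac → 0
  remainder 0.

S(f_2,g_3): leading monomials are coprime, so the S-polynomial reduces to 0 (Buchberger's first criterion).
Every S-polynomial of the final basis reduces to 0, so we have a Gröbner basis.
Inter-reduce: drop elements whose leading term is divisible by another's, tail-reduce, and make monic.
Reduced Gröbner basis: {ab - 8/3a + 8/3c + 11/3, ac, c² + 11/8c}.

Buchberger on the second generating set:
h_1 = -6ac - 9c, LT = ac.
h_2 = -21/2ab + 4ac + 28a - 28c - 77/2, LT = ab.

S(h_1,h_2): lcm = abc. S = 8/21ac² + 8/3ac + 3/2bc - 8/3c² - 11/3c.
  leading term ac²: subtract (-4/63c)·h_1 from 8/21ac² + 8/3ac + 3/2bc - 8/3c² - 11/3c → 8/3ac + 3/2bc - 68/21c² - 11/3c
  leading term ac: subtract (-4/9)·h_1 from 8/3ac + 3/2bc - 68/21c² - 11/3c → 3/2bc - 68/21c² - 23/3c
  leading term bc: no divisor's leading term divides it; move 3/2bc to the remainder.
  leading term c²: no divisor's leading term divides it; move -68/21c² to the remainder.
  leading term c: no divisor's leading term divides it; move -23/3c to the remainder.
  remainder 3/2bc - 68/21c² - 23/3c ≠ 0; add k_3 = 3/2bc - 68/21c² - 23/3c to the basis.

S(h_1,k_3): lcm = abc. S = 136/63ac² + 46/9ac + 3/2bc.
  leading term ac²: subtract (-68/189c)·h_1 from 136/63ac² + 46/9ac + 3/2bc → 46/9ac + 3/2bc - 68/21c²
  leading term ac: subtract (-23/27)·h_1 from 46/9ac + 3/2bc - 68/21c² → 3/2bc - 68/21c² - 23/3c
  leading term bc: subtract (1)·k_3 from 3/2bc - 68/21c² - 23/3c → 0
  remainder 0.

S(h_2,k_3): lcm = abc. S = 16/9ac² + 22/9ac + 8/3c² + 11/3c.
  leading term ac²: subtract (-8/27c)·h_1 from 16/9ac² + 22/9ac + 8/3c² + 11/3c → 22/9ac + 11/3c
  leading term ac: subtract (-11/27)·h_1 from 22/9ac + 11/3c → 0
  remainder 0.

Every S-polynomial of the final basis reduces to 0, so we have a Gröbner basis.
Inter-reduce: drop elements whose leading term is divisible by another's, tail-reduce, and make monic.
Reduced Gröbner basis: {ab - 8/3a + 68/21c + 11/3, ac + 3/2c, bc - 136/63c² - 46/9c}.

Since the reduced bases disagree, the two ideals are not the same.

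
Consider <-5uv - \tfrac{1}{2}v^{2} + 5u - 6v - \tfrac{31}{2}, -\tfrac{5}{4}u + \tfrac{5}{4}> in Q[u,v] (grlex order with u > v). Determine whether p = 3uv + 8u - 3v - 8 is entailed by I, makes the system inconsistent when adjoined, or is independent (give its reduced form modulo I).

First compute the reduced Gröbner basis of I by Buchberger's algorithm.
f_1 = -5uv - \tfrac{1}{2}v^{2} + 5u - 6v - \tfrac{31}{2}, LT = uv.
f_2 = -\tfrac{5}{4}u + \tfrac{5}{4}, LT = u.

S(f_1,f_2): lcm = uv. S = \tfrac{1}{10}v^{2} - u + \tfrac{11}{5}v + \tfrac{31}{10}.
  reduce S modulo (f_1, f_2):
  remainder \tfrac{1}{10}v^{2} + \tfrac{11}{5}v + \tfrac{21}{10} ≠ 0; add h_3 = \tfrac{1}{10}v^{2} + \tfrac{11}{5}v + \tfrac{21}{10} to the basis.

The other S-polynomials (S(f_1,h_3), S(f_2,h_3)) all reduce to 0 modulo the current basis, so we have a Gröbner basis.
Inter-reduce: drop elements whose leading term is divisible by another's, tail-reduce, and make monic.
Reduced Gröbner basis: {v^{2} + 22v + 21, u - 1}.
Label its elements g_1 = v^{2} + 22v + 21, g_2 = u - 1.

Reduce p = 3uv + 8u - 3v - 8 modulo G:
  leading term uv: subtract (3v)·g_2 from 3uv + 8u - 3v - 8 → 8u - 8
  leading term u: subtract (8)·g_2 from 8u - 8 → 0
  normal form = 0.
Since the normal form is 0, p ∈ I.

Ideal membership is decidable via reduction modulo a Gröbner basis.

3uv + 8u - 3v - 8 lies in I (it reduces to 0).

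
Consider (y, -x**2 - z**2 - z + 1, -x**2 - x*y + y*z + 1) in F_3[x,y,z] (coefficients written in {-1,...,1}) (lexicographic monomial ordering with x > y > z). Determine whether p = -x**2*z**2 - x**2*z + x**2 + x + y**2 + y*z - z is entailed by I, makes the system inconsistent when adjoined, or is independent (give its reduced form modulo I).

First compute the reduced Gröbner basis of I by Buchberger's algorithm.
f_1 = y, LT = y.
f_2 = -x**2 - z**2 - z + 1, LT = x**2.
f_3 = -x**2 - x*y + y*z + 1, LT = x**2.

S(f_1,f_2): leading monomials are coprime, so the S-polynomial reduces to 0 (Buchberger's first criterion).
S(f_1,f_3): leading monomials are coprime, so the S-polynomial reduces to 0 (Buchberger's first criterion).
S(f_2,f_3): lcm = x**2. S = -x*y + y*z + z**2 + z.
  leading term x*y: subtract (-x)·f_1 from -x*y + y*z + z**2 + z → y*z + z**2 + z
  leading term y*z: subtract (z)·f_1 from y*z + z**2 + z → z**2 + z
  leading term z**2: no divisor's leading term divides it; move z**2 to the remainder.
  leading term z: no divisor's leading term divides it; move z to the remainder.
  remainder z**2 + z ≠ 0; add h_4 = z**2 + z to the basis.

S(f_1,h_4): leading monomials are coprime, so the S-polynomial reduces to 0 (Buchberger's first criterion).
S(f_2,h_4): leading monomials are coprime, so the S-polynomial reduces to 0 (Buchberger's first criterion).
S(f_3,h_4): leading monomials are coprime, so the S-polynomial reduces to 0 (Buchberger's first criterion).
Every S-polynomial of the final basis reduces to 0, so we have a Gröbner basis.
Inter-reduce: drop elements whose leading term is divisible by another's, tail-reduce, and make monic.
Reduced Gröbner basis: {x**2 - 1, y, z**2 + z}.
Label its elements g_1 = x**2 - 1, g_2 = y, g_3 = z**2 + z.

Reduce p = -x**2*z**2 - x**2*z + x**2 + x + y**2 + y*z - z modulo G:
  leading term x**2*z**2: subtract (-z**2)·g_1 from -x**2*z**2 - x**2*z + x**2 + x + y**2 + y*z - z → -x**2*z + x**2 + x + y**2 + y*z - z**2 - z
  leading term x**2*z: subtract (-z)·g_1 from -x**2*z + x**2 + x + y**2 + y*z - z**2 - z → x**2 + x + y**2 + y*z - z**2 + z
  leading term x**2: subtract (1)·g_1 from x**2 + x + y**2 + y*z - z**2 + z → x + y**2 + y*z - z**2 + z + 1
  leading term x: no divisor's leading term divides it; move x to the remainder.
  leading term y**2: subtract (y)·g_2 from y**2 + y*z - z**2 + z + 1 → y*z - z**2 + z + 1
  leading term y*z: subtract (z)·g_2 from y*z - z**2 + z + 1 → -z**2 + z + 1
  leading term z**2: subtract (-1)·g_3 from -z**2 + z + 1 → -z + 1
  leading term z: no divisor's leading term divides it; move -z to the remainder.
  leading term 1: no divisor's leading term divides it; move 1 to the remainder.
  normal form = x - z + 1.
The normal form is nonzero, so p ∉ I. Since p minus its normal form lies in I, I + (p) = I + (r) where r = x - z + 1; decide whether this ideal is the whole ring.
Run Buchberger on G together with r (pairs among the g_i already reduce to 0 since G is a Gröbner basis):
g_1 = x**2 - 1, LT = x**2.
g_2 = y, LT = y.
g_3 = z**2 + z, LT = z**2.
r = x - z + 1, LT = x.

S(g_1,g_2): leading monomials are coprime, so the S-polynomial reduces to 0 (Buchberger's first criterion).
S(g_1,g_3): leading monomials are coprime, so the S-polynomial reduces to 0 (Buchberger's first criterion).
S(g_1,r): lcm = x**2. S = x*z - x - 1.
  leading term x*z: subtract (z)·r from x*z - x - 1 → -x + z**2 - z - 1
  leading term x: subtract (-1)·r from -x + z**2 - z - 1 → z**2 + z
  leading term z**2: subtract (1)·g_3 from z**2 + z → 0
  remainder 0.

S(g_2,g_3): leading monomials are coprime, so the S-polynomial reduces to 0 (Buchberger's first criterion).
S(g_2,r): leading monomials are coprime, so the S-polynomial reduces to 0 (Buchberger's first criterion).
S(g_3,r): leading monomials are coprime, so the S-polynomial reduces to 0 (Buchberger's first criterion).
Every S-polynomial of the final basis reduces to 0, so we have a Gröbner basis.
Inter-reduce: drop elements whose leading term is divisible by another's, tail-reduce, and make monic.
Reduced Gröbner basis: {x - z + 1, y, z**2 + z}.
The reduced Gröbner basis of I + (p) is {x - z + 1, y, z**2 + z} ≠ {1}, a proper ideal, so the enlarged system stays consistent: p is independent of I, with normal form x - z + 1.

-x**2*z**2 - x**2*z + x**2 + x + y**2 + y*z - z is independent of I; its normal form modulo I is x - z + 1.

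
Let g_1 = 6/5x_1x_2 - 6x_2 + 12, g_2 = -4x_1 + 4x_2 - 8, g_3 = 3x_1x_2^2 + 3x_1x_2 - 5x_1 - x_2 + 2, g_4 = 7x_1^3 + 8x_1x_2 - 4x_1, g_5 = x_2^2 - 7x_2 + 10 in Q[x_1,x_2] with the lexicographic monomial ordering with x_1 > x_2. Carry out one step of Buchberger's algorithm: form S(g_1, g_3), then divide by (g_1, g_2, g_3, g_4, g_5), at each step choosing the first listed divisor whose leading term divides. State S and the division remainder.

S(g_1, g_3) = -x_1x_2 + 5/3x_1 - 5x_2^2 + 31/3x_2 - 2/3; remainder on division = -28x_2 + 56.

lcm(LM(g_1), LM(g_3)) = x_1x_2^2.
S = (lcm/LT(g_1))·g_1 − (lcm/LT(g_3))·g_3 = -x_1x_2 + 5/3x_1 - 5x_2^2 + 31/3x_2 - 2/3.
Reduce S modulo (g_1, g_2, g_3, g_4, g_5) in that order:
  leading term x_1x_2: subtract (-5/6)·g_1 from -x_1x_2 + 5/3x_1 - 5x_2^2 + 31/3x_2 - 2/3 → 5/3x_1 - 5x_2^2 + 16/3x_2 + 28/3
  leading term x_1: subtract (-5/12)·g_2 from 5/3x_1 - 5x_2^2 + 16/3x_2 + 28/3 → -5x_2^2 + 7x_2 + 6
  leading term x_2^2: subtract (-5)·g_5 from -5x_2^2 + 7x_2 + 6 → -28x_2 + 56
  leading term x_2: no divisor's leading term divides it; move -28x_2 to the remainder.
  leading term 1: no divisor's leading term divides it; move 56 to the remainder.
The remainder -28x_2 + 56 is nonzero, so it would be added as the next basis element.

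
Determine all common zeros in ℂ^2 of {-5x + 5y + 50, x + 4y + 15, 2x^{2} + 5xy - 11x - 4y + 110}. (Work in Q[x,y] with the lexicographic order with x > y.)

{(5, -5)}

Compute a lex Gröbner basis by Buchberger's algorithm.
f_1 = -5x + 5y + 50, LT = x.
f_2 = x + 4y + 15, LT = x.
f_3 = 2x^{2} + 5xy - 11x - 4y + 110, LT = x^{2}.

S(f_1,f_2): lcm = x. S = -5y - 25.
  leading term y: no divisor's leading term divides it; move -5y to the remainder.
  leading term 1: no divisor's leading term divides it; move -25 to the remainder.
  remainder -5y - 25 ≠ 0; add h_4 = -5y - 25 to the basis.

The other S-polynomials (S(f_1,f_3), S(f_2,f_3), S(f_1,h_4), S(f_2,h_4), S(f_3,h_4)) all reduce to 0 modulo the current basis, so we have a Gröbner basis.
Inter-reduce: drop elements whose leading term is divisible by another's, tail-reduce, and make monic.
Reduced Gröbner basis: {x - 5, y + 5}.

The lex basis is triangular: the last element involves only y. Solving y + 5 = 0 gives y ∈ {-5}; substituting each value into the earlier elements determines the remaining variables.
  y = -5: the earlier basis element becomes x - 5 = 0, giving x = 5 — point (5, -5).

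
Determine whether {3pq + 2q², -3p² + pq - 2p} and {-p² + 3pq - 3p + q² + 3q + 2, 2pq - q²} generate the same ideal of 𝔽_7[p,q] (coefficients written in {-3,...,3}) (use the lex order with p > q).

Equality of ideals is decidable: compute both reduced Gröbner bases (unique for the ordering) and check whether they agree.
Buchberger on the first generating set:
f_1 = 3pq + 2q², LT = pq.
f_2 = -3p² + pq - 2p, LT = p².

S(f_1,f_2): lcm = p²q. S = pq² - 3pq.
  leading term pq²: subtract (-2q)·f_1 from pq² - 3pq → -3pq - 3q³
  leading term pq: subtract (-1)·f_1 from -3pq - 3q³ → -3q³ + 2q²
  leading term q³: no divisor's leading term divides it; move -3q³ to the remainder.
  leading term q²: no divisor's leading term divides it; move 2q² to the remainder.
  remainder -3q³ + 2q² ≠ 0; add g_3 = -3q³ + 2q² to the basis.

The other S-polynomials (S(f_1,g_3), S(f_2,g_3)) all reduce to 0 modulo the current basis, so we have a Gröbner basis.
Inter-reduce: drop elements whose leading term is divisible by another's, tail-reduce, and make monic.
Reduced Gröbner basis: {p² + 3p + q², pq + 3q², q³ - 3q²}.

Buchberger on the second generating set:
h_1 = -p² + 3pq - 3p + q² + 3q + 2, LT = p².
h_2 = 2pq - q², LT = pq.

S(h_1,h_2): lcm = p²q. S = pq² + 3pq - q³ - 3q² - 2q.
  leading term pq²: subtract (-3q)·h_2 from pq² + 3pq - q³ - 3q² - 2q → 3pq + 3q³ - 3q² - 2q
  leading term pq: subtract (-2)·h_2 from 3pq + 3q³ - 3q² - 2q → 3q³ + 2q² - 2q
  leading term q³: no divisor's leading term divides it; move 3q³ to the remainder.
  leading term q²: no divisor's leading term divides it; move 2q² to the remainder.
  leading term q: no divisor's leading term divides it; move -2q to the remainder.
  remainder 3q³ + 2q² - 2q ≠ 0; add k_3 = 3q³ + 2q² - 2q to the basis.

The other S-polynomials (S(h_1,k_3), S(h_2,k_3)) all reduce to 0 modulo the current basis, so we have a Gröbner basis.
Inter-reduce: drop elements whose leading term is divisible by another's, tail-reduce, and make monic.
Reduced Gröbner basis: {p² + 3p + q² - 3q - 2, pq + 3q², q³ + 3q² - 3q}.

These differ, so the ideals are not equal.

No, the ideals differ.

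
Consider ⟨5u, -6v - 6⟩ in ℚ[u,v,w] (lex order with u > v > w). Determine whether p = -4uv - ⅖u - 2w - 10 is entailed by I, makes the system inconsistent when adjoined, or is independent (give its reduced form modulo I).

First compute the reduced Gröbner basis of I by Buchberger's algorithm.
f_1 = 5u, LT = u.
f_2 = -6v - 6, LT = v.

S(f_1,f_2): leading monomials are coprime, so the S-polynomial reduces to 0 (Buchberger's first criterion).
Every S-polynomial of the final basis reduces to 0, so we have a Gröbner basis.
Inter-reduce: drop elements whose leading term is divisible by another's, tail-reduce, and make monic.
Reduced Gröbner basis: {u, v + 1}.
Label its elements g_1 = u, g_2 = v + 1.

Reduce p = -4uv - ⅖u - 2w - 10 modulo G:
  leading term uv: subtract (-4v)·g_1 from -4uv - ⅖u - 2w - 10 → -⅖u - 2w - 10
  leading term u: subtract (-⅖)·g_1 from -⅖u - 2w - 10 → -2w - 10
  leading term w: no divisor's leading term divides it; move -2w to the remainder.
  leading term 1: no divisor's leading term divides it; move -10 to the remainder.
  normal form = -2w - 10.
The normal form is nonzero, so p ∉ I. Since p minus its normal form lies in I, I + (p) = I + (r) where r = -2w - 10; decide whether this ideal is the whole ring.
Run Buchberger on G together with r (pairs among the g_i already reduce to 0 since G is a Gröbner basis):
g_1 = u, LT = u.
g_2 = v + 1, LT = v.
r = -2w - 10, LT = w.

S(g_1,g_2): leading monomials are coprime, so the S-polynomial reduces to 0 (Buchberger's first criterion).
S(g_1,r): leading monomials are coprime, so the S-polynomial reduces to 0 (Buchberger's first criterion).
S(g_2,r): leading monomials are coprime, so the S-polynomial reduces to 0 (Buchberger's first criterion).
Every S-polynomial of the final basis reduces to 0, so we have a Gröbner basis.
Inter-reduce: drop elements whose leading term is divisible by another's, tail-reduce, and make monic.
Reduced Gröbner basis: {u, v + 1, w + 5}.
The reduced Gröbner basis of I + (p) is {u, v + 1, w + 5} ≠ {1}, a proper ideal, so the enlarged system stays consistent: p is independent of I, with normal form -2w - 10.

-4uv - ⅖u - 2w - 10 is independent of I; its normal form modulo I is -2w - 10.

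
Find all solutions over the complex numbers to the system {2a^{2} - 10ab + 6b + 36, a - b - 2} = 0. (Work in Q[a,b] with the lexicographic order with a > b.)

{(-3/4, -11/4), (4, 2)}

Compute a lex Gröbner basis by Buchberger's algorithm.
f_1 = 2a^{2} - 10ab + 6b + 36, LT = a^{2}.
f_2 = a - b - 2, LT = a.

S(f_1,f_2): lcm = a^{2}. S = -4ab + 2a + 3b + 18.
  reduce S modulo (f_1, f_2):
  remainder -4b^{2} - 3b + 22 ≠ 0; add h_3 = -4b^{2} - 3b + 22 to the basis.

The other S-polynomials (S(f_1,h_3), S(f_2,h_3)) all reduce to 0 modulo the current basis, so we have a Gröbner basis.
Inter-reduce: drop elements whose leading term is divisible by another's, tail-reduce, and make monic.
Reduced Gröbner basis: {a - b - 2, b^{2} + \tfrac{3}{4}b - \tfrac{11}{2}}.

From the last basis element, b^{2} + \tfrac{3}{4}b - \tfrac{11}{2} = 0, so b takes values in {-11/4, 2}. Each choice, substituted upward through the basis, yields the corresponding point(s) of the solution set.
  b = -11/4: the earlier basis element becomes a + \tfrac{3}{4} = 0, giving a = -3/4 — point (-3/4, -11/4).
  b = 2: the earlier basis element becomes a - 4 = 0, giving a = 4 — point (4, 2).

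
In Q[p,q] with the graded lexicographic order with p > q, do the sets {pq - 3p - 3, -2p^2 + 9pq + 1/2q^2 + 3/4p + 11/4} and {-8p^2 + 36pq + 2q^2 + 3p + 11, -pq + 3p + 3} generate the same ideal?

For a fixed monomial order, each ideal has a unique reduced Gröbner basis; comparing bases decides equality.
Buchberger on the first generating set:
f_1 = pq - 3p - 3, LT = pq.
f_2 = -2p^2 + 9pq + 1/2q^2 + 3/4p + 11/4, LT = p^2.

S(f_1,f_2): lcm = p^2q. S = 9/2pq^2 + 1/4q^3 - 3p^2 + 3/8pq - 3p + 11/8q.
  reduce S modulo (f_1, f_2):
  remainder 1/4q^3 - 3/4q^2 - 3p + 119/8q - 3 ≠ 0; add g_3 = 1/4q^3 - 3/4q^2 - 3p + 119/8q - 3 to the basis.

The other S-polynomials (S(f_1,g_3), S(f_2,g_3)) all reduce to 0 modulo the current basis, so we have a Gröbner basis.
Inter-reduce: drop elements whose leading term is divisible by another's, tail-reduce, and make monic.
Reduced Gröbner basis: {q^3 - 3q^2 - 12p + 119/2q - 12, p^2 - 1/4q^2 - 111/8p - 119/8, pq - 3p - 3}.

Buchberger on the second generating set:
h_1 = -8p^2 + 36pq + 2q^2 + 3p + 11, LT = p^2.
h_2 = -pq + 3p + 3, LT = pq.

S(h_1,h_2): lcm = p^2q. S = -9/2pq^2 - 1/4q^3 + 3p^2 - 3/8pq + 3p - 11/8q.
  reduce S modulo (h_1, h_2):
  remainder -1/4q^3 + 3/4q^2 + 3p - 119/8q + 3 ≠ 0; add k_3 = -1/4q^3 + 3/4q^2 + 3p - 119/8q + 3 to the basis.

The other S-polynomials (S(h_1,k_3), S(h_2,k_3)) all reduce to 0 modulo the current basis, so we have a Gröbner basis.
Inter-reduce: drop elements whose leading term is divisible by another's, tail-reduce, and make monic.
Reduced Gröbner basis: {q^3 - 3q^2 - 12p + 119/2q - 12, p^2 - 1/4q^2 - 111/8p - 119/8, pq - 3p - 3}.

The two bases agree; hence the ideals are identical.

Yes, the ideals are equal.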